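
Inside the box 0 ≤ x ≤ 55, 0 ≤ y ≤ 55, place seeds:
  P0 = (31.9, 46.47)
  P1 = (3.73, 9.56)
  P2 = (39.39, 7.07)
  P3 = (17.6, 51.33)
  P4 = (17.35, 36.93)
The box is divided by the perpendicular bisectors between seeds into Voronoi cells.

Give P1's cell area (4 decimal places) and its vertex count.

1. box [0,55]×[0,55]: [(0, 0) (55, 0) (55, 55) (0, 55)]
2. ⊥bis P1·P0 via (17.815,28.015): [(0, 41.6115) (0, 0) (54.5219, 0)]  |A|=1134.3705
3. ⊥bis P1·P2 via (21.56,8.315): [(22.6765, 24.3047) (0, 41.6115) (0, 0) (20.9794, 0)]  |A|=726.7507
4. ⊥bis P1·P3 via (10.665,30.445): [(22.6765, 24.3047) (17.6856, 28.1138) (0, 33.9864) (0, 0) (20.9794, 0)]  |A|=659.3229
5. ⊥bis P1·P4 via (10.54,23.245): [(22.1974, 17.444) (0, 28.49) (0, 0) (20.9794, 0)]  |A|=499.1841
6. canonical 4-gon: [(22.1974, 17.444) (0, 28.49) (0, 0) (20.9794, 0)]
7. shoelace: 499.1841

Area of P1's cell: 499.1841 (4 vertices)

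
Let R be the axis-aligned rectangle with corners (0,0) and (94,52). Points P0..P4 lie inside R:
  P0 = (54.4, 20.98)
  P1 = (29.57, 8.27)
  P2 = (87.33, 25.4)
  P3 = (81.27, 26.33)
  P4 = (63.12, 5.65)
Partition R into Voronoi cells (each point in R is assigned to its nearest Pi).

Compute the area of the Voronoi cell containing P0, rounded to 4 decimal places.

1. box [0,94]×[0,52]: [(0, 0) (94, 0) (94, 52) (0, 52)]
2. ⊥bis P0·P1 via (41.985,14.625): [(49.4713, 0) (94, 0) (94, 52) (22.8535, 52)]  |A|=3007.5575
3. ⊥bis P0·P2 via (70.865,23.19): [(49.4713, 0) (73.9777, 0) (66.998, 52) (22.8535, 52)]  |A|=1784.9247
4. ⊥bis P0·P3 via (67.835,23.655): [(49.4713, 0) (72.5449, 0) (62.1913, 52) (22.8535, 52)]  |A|=1622.6984
5. ⊥bis P0·P4 via (58.76,13.315): [(46.2872, 6.2202) (68.7611, 19.0038) (62.1913, 52) (22.8535, 52)]  |A|=1313.207
6. canonical 4-gon: [(46.2872, 6.2202) (68.7611, 19.0038) (62.1913, 52) (22.8535, 52)]
7. shoelace: 1313.207

Area of P0's cell: 1313.2070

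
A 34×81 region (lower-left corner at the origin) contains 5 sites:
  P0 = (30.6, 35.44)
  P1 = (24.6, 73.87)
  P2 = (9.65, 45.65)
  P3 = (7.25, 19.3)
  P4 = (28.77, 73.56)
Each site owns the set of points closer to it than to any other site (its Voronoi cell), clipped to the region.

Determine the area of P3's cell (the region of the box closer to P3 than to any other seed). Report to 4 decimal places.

1. box [0,34]×[0,81]: [(0, 0) (34, 0) (34, 81) (0, 81)]
2. ⊥bis P3·P0 via (18.925,27.37): [(0, 54.7491) (0, 0) (34, 0) (34, 5.5608)]  |A|=1025.2676
3. ⊥bis P3·P1 via (15.925,46.585): [(2.7471, 50.7748) (0, 51.6482) (0, 0) (34, 0) (34, 5.5608)]  |A|=1021.0083
4. ⊥bis P3·P2 via (8.45,32.475): [(15.863, 31.7998) (0, 33.2446) (0, 0) (34, 0) (34, 5.5608)]  |A|=854.7046
5. ⊥bis P3·P4 via (18.01,46.43): [(15.863, 31.7998) (0, 33.2446) (0, 0) (34, 0) (34, 5.5608)]  |A|=854.7046
6. canonical 5-gon: [(15.863, 31.7998) (0, 33.2446) (0, 0) (34, 0) (34, 5.5608)]
7. shoelace: 854.7046

Area of P3's cell: 854.7046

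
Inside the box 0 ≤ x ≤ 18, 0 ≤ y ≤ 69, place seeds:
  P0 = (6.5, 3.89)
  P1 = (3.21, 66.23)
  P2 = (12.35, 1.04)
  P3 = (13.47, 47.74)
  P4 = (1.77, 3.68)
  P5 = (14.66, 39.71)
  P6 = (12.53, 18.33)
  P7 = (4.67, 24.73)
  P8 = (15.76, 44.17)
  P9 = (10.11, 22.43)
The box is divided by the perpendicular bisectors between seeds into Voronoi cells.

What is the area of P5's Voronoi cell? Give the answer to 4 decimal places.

Area of P5's cell: 163.1315

1. box [0,18]×[0,69]: [(0, 0) (18, 0) (18, 69) (0, 69)]
2. ⊥bis P5·P0 via (10.58,21.8): [(0, 24.2102) (18, 20.1097) (18, 69) (0, 69)]  |A|=843.1212
3. ⊥bis P5·P1 via (8.935,52.97): [(0, 49.1123) (0, 24.2102) (18, 20.1097) (18, 56.8838)]  |A|=555.0864
4. ⊥bis P5·P2 via (13.505,20.375): [(0, 49.1123) (0, 24.2102) (18, 20.1097) (18, 56.8838)]  |A|=555.0864
5. ⊥bis P5·P3 via (14.065,43.725): [(0, 41.6406) (0, 24.2102) (18, 20.1097) (18, 44.3081)]  |A|=374.6603
6. ⊥bis P5·P4 via (8.215,21.695): [(0, 41.6406) (0, 24.634) (3.2612, 23.4673) (18, 20.1097) (18, 44.3081)]  |A|=373.9693
7. ⊥bis P5·P6 via (13.595,29.02): [(0, 41.6406) (0, 30.3744) (18, 28.5811) (18, 44.3081)]  |A|=242.9391
8. ⊥bis P5·P7 via (9.665,32.22): [(0, 41.6406) (0, 38.6655) (14.6159, 28.9183) (18, 28.5811) (18, 44.3081)]  |A|=182.3483
9. ⊥bis P5·P8 via (15.21,41.94): [(10.2593, 43.161) (0, 41.6406) (0, 38.6655) (14.6159, 28.9183) (18, 28.5811) (18, 41.2519)]  |A|=170.5195
10. ⊥bis P5·P9 via (12.385,31.07): [(10.2593, 43.161) (0, 41.6406) (0, 38.6655) (10.7399, 31.5032) (18, 29.5915) (18, 41.2519)]  |A|=163.1315
11. canonical 6-gon: [(10.2593, 43.161) (0, 41.6406) (0, 38.6655) (10.7399, 31.5032) (18, 29.5915) (18, 41.2519)]
12. shoelace: 163.1315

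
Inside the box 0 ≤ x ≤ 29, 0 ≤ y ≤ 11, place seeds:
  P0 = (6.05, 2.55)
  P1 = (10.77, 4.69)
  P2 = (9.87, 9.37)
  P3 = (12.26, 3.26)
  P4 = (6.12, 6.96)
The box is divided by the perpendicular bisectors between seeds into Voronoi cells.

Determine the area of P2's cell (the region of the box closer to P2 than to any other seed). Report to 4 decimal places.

1. box [0,29]×[0,11]: [(0, 0) (29, 0) (29, 11) (0, 11)]
2. ⊥bis P2·P0 via (7.96,5.96): [(0, 10.4185) (18.6006, 0) (29, 0) (29, 11) (0, 11)]  |A|=222.1044
3. ⊥bis P2·P1 via (10.32,7.03): [(0, 10.4185) (7.1411, 6.4187) (29, 10.6223) (29, 11) (0, 11)]  |A|=72.6333
4. ⊥bis P2·P3 via (11.065,6.315): [(0, 10.4185) (7.1411, 6.4187) (15.3811, 8.0033) (23.0421, 11) (0, 11)]  |A|=61.1344
5. ⊥bis P2·P4 via (7.995,8.165): [(8.8999, 6.7569) (15.3811, 8.0033) (23.0421, 11) (6.173, 11)]  |A|=40.7253
6. canonical 4-gon: [(8.8999, 6.7569) (15.3811, 8.0033) (23.0421, 11) (6.173, 11)]
7. shoelace: 40.7253

Area of P2's cell: 40.7253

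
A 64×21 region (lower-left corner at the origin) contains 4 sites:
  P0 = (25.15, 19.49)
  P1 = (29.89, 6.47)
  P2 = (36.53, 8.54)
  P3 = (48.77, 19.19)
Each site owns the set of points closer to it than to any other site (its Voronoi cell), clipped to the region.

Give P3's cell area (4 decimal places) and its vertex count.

1. box [0,64]×[0,21]: [(0, 0) (64, 0) (64, 21) (0, 21)]
2. ⊥bis P3·P0 via (36.96,19.34): [(36.7144, 0) (64, 0) (64, 21) (36.9811, 21)]  |A|=570.1978
3. ⊥bis P3·P1 via (39.33,12.83): [(36.9227, 16.4031) (47.9739, 0) (64, 0) (64, 21) (36.9811, 21)]  |A|=477.8518
4. ⊥bis P3·P2 via (42.65,13.865): [(36.9733, 20.3892) (54.7139, 0) (64, 0) (64, 21) (36.9811, 21)]  |A|=386.6998
5. canonical 5-gon: [(36.9733, 20.3892) (54.7139, 0) (64, 0) (64, 21) (36.9811, 21)]
6. shoelace: 386.6998

Area of P3's cell: 386.6998 (5 vertices)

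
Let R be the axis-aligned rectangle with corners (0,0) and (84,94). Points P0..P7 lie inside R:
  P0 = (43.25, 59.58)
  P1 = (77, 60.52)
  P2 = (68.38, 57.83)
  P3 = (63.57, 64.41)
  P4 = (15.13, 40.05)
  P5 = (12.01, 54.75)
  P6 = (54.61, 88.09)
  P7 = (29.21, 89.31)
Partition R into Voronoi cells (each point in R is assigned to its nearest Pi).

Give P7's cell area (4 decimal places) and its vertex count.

Area of P7's cell: 798.3083 (5 vertices)

1. box [0,84]×[0,94]: [(0, 0) (84, 0) (84, 94) (0, 94)]
2. ⊥bis P7·P0 via (36.23,74.445): [(0, 57.3354) (77.6381, 94) (0, 94)]  |A|=1423.2865
3. ⊥bis P7·P1 via (53.105,74.915): [(0, 57.3354) (59.4191, 85.396) (64.6023, 94) (0, 94)]  |A|=1367.2068
4. ⊥bis P7·P2 via (48.795,73.57): [(0, 57.3354) (57.6144, 84.5438) (62.771, 90.9601) (64.6023, 94) (0, 94)]  |A|=1363.6144
5. ⊥bis P7·P3 via (46.39,76.86): [(0, 57.3354) (49.0155, 80.4829) (58.811, 94) (0, 94)]  |A|=1296.0429
6. ⊥bis P7·P4 via (22.17,64.68): [(0, 71.0169) (18.0475, 65.8583) (49.0155, 80.4829) (58.811, 94) (0, 94)]  |A|=1172.5844
7. ⊥bis P7·P5 via (20.61,72.03): [(0, 82.2873) (25.7253, 69.4842) (49.0155, 80.4829) (58.811, 94) (0, 94)]  |A|=975.0946
8. ⊥bis P7·P6 via (41.91,88.7): [(0, 82.2873) (25.7253, 69.4842) (41.3412, 76.8588) (42.1646, 94) (0, 94)]  |A|=798.3083
9. canonical 5-gon: [(0, 82.2873) (25.7253, 69.4842) (41.3412, 76.8588) (42.1646, 94) (0, 94)]
10. shoelace: 798.3083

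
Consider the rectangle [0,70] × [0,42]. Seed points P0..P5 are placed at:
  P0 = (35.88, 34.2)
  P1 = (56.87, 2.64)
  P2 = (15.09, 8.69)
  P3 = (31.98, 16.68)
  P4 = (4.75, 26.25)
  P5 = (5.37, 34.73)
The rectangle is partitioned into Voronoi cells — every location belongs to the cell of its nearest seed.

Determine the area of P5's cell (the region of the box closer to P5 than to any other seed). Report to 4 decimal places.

Area of P5's cell: 245.5807

1. box [0,70]×[0,42]: [(0, 0) (70, 0) (70, 42) (0, 42)]
2. ⊥bis P5·P0 via (20.625,34.465): [(0, 0) (20.0263, 0) (20.7559, 42) (0, 42)]  |A|=856.426
3. ⊥bis P5·P1 via (31.12,18.685): [(0, 0) (19.4772, 0) (20.042, 0.9064) (20.7559, 42) (0, 42)]  |A|=856.1771
4. ⊥bis P5·P2 via (10.23,21.71): [(0, 17.8914) (20.4698, 25.5322) (20.7559, 42) (0, 42)]  |A|=417.6507
5. ⊥bis P5·P3 via (18.675,25.705): [(0, 17.8914) (17.9096, 24.5766) (20.5201, 28.4251) (20.7559, 42) (0, 42)]  |A|=413.9715
6. ⊥bis P5·P4 via (5.06,30.49): [(0, 30.86) (20.5363, 29.3585) (20.7559, 42) (0, 42)]  |A|=245.5807
7. canonical 4-gon: [(0, 30.86) (20.5363, 29.3585) (20.7559, 42) (0, 42)]
8. shoelace: 245.5807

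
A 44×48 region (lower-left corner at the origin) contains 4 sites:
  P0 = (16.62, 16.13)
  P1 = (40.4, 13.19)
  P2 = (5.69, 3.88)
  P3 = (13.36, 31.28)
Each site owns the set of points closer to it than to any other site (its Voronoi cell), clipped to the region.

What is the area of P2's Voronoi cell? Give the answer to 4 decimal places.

Area of P2's cell: 223.2131

1. box [0,44]×[0,48]: [(0, 0) (44, 0) (44, 48) (0, 48)]
2. ⊥bis P2·P0 via (11.155,10.005): [(0, 19.958) (0, 0) (22.3683, 0)]  |A|=223.2131
3. ⊥bis P2·P1 via (23.045,8.535): [(0, 19.958) (0, 0) (22.3683, 0)]  |A|=223.2131
4. ⊥bis P2·P3 via (9.525,17.58): [(0, 19.958) (0, 0) (22.3683, 0)]  |A|=223.2131
5. canonical 3-gon: [(0, 19.958) (0, 0) (22.3683, 0)]
6. shoelace: 223.2131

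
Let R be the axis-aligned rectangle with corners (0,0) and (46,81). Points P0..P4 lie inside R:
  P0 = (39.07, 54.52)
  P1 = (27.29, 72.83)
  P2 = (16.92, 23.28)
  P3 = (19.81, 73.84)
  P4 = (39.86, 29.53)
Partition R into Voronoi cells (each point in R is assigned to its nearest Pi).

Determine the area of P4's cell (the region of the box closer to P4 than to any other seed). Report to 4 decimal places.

1. box [0,46]×[0,81]: [(0, 0) (46, 0) (46, 81) (0, 81)]
2. ⊥bis P4·P0 via (39.465,42.025): [(0, 40.7774) (0, 0) (46, 0) (46, 42.2316)]  |A|=1909.2069
3. ⊥bis P4·P1 via (33.575,51.18): [(0, 40.7774) (0, 0) (46, 0) (46, 42.2316)]  |A|=1909.2069
4. ⊥bis P4·P2 via (28.39,26.405): [(24.2652, 41.5445) (35.584, 0) (46, 0) (46, 42.2316)]  |A|=675.3095
5. ⊥bis P4·P3 via (29.835,51.685): [(24.2652, 41.5445) (35.584, 0) (46, 0) (46, 42.2316)]  |A|=675.3095
6. canonical 4-gon: [(24.2652, 41.5445) (35.584, 0) (46, 0) (46, 42.2316)]
7. shoelace: 675.3095

Area of P4's cell: 675.3095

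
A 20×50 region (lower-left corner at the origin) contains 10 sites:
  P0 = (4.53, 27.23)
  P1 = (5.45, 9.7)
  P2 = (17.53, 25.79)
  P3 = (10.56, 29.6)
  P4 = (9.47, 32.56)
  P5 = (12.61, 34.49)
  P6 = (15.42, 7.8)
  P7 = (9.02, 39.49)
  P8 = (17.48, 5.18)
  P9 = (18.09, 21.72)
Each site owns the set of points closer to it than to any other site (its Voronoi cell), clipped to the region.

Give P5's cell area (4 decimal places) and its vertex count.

Area of P5's cell: 81.6343 (5 vertices)

1. box [0,20]×[0,50]: [(0, 0) (20, 0) (20, 50) (0, 50)]
2. ⊥bis P5·P0 via (8.57,30.86): [(0, 40.398) (20, 18.139) (20, 50) (0, 50)]  |A|=414.6303
3. ⊥bis P5·P1 via (9.03,22.095): [(0, 40.398) (19.0444, 19.2026) (20, 18.9266) (20, 50) (0, 50)]  |A|=414.254
4. ⊥bis P5·P2 via (15.07,30.14): [(0, 40.398) (11.189, 27.9452) (20, 32.928) (20, 50) (0, 50)]  |A|=349.4772
5. ⊥bis P5·P3 via (11.585,32.045): [(0, 40.398) (5.0398, 34.7889) (15.5209, 30.395) (20, 32.928) (20, 50) (0, 50)]  |A|=327.1222
6. ⊥bis P5·P4 via (11.04,33.525): [(12.0763, 31.839) (15.5209, 30.395) (20, 32.928) (20, 50) (0.9136, 50)]  |A|=248.5468
7. ⊥bis P5·P6 via (14.015,21.145): [(12.0763, 31.839) (15.5209, 30.395) (20, 32.928) (20, 50) (0.9136, 50)]  |A|=248.5468
8. ⊥bis P5·P7 via (10.815,36.99): [(9.4935, 36.0411) (12.0763, 31.839) (15.5209, 30.395) (20, 32.928) (20, 43.5848)]  |A|=81.6343
9. ⊥bis P5·P8 via (15.045,19.835): [(9.4935, 36.0411) (12.0763, 31.839) (15.5209, 30.395) (20, 32.928) (20, 43.5848)]  |A|=81.6343
10. ⊥bis P5·P9 via (15.35,28.105): [(9.4935, 36.0411) (12.0763, 31.839) (15.5209, 30.395) (20, 32.928) (20, 43.5848)]  |A|=81.6343
11. canonical 5-gon: [(9.4935, 36.0411) (12.0763, 31.839) (15.5209, 30.395) (20, 32.928) (20, 43.5848)]
12. shoelace: 81.6343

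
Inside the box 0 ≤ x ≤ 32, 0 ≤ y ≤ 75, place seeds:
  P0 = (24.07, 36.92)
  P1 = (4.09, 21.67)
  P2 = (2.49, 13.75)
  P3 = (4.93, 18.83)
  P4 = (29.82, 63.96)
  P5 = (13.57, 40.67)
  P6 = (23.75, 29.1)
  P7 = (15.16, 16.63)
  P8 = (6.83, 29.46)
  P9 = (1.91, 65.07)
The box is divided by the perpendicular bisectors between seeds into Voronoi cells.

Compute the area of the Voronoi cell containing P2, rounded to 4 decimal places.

Area of P2's cell: 166.7708

1. box [0,32]×[0,75]: [(0, 0) (32, 0) (32, 75) (0, 75)]
2. ⊥bis P2·P0 via (13.28,25.335): [(0, 37.7037) (0, 0) (32, 0) (32, 7.8996)]  |A|=729.653
3. ⊥bis P2·P1 via (3.29,17.71): [(26.5015, 13.0208) (0, 18.3746) (0, 0) (32, 0) (32, 7.8996)]  |A|=473.5288
4. ⊥bis P2·P3 via (3.71,16.29): [(0, 18.072) (0, 0) (32, 0) (32, 2.7019)]  |A|=332.3817
5. ⊥bis P2·P4 via (16.155,38.855): [(0, 18.072) (0, 0) (32, 0) (32, 2.7019)]  |A|=332.3817
6. ⊥bis P2·P5 via (8.03,27.21): [(0, 18.072) (0, 0) (32, 0) (32, 2.7019)]  |A|=332.3817
7. ⊥bis P2·P6 via (13.12,21.425): [(23.7918, 6.6444) (0, 18.072) (0, 0) (28.5891, 0)]  |A|=309.9612
8. ⊥bis P2·P7 via (8.825,15.19): [(9.1712, 13.6669) (0, 18.072) (0, 0) (12.2778, 0)]  |A|=166.7708
9. ⊥bis P2·P8 via (4.66,21.605): [(9.1712, 13.6669) (0, 18.072) (0, 0) (12.2778, 0)]  |A|=166.7708
10. ⊥bis P2·P9 via (2.2,39.41): [(9.1712, 13.6669) (0, 18.072) (0, 0) (12.2778, 0)]  |A|=166.7708
11. canonical 4-gon: [(9.1712, 13.6669) (0, 18.072) (0, 0) (12.2778, 0)]
12. shoelace: 166.7708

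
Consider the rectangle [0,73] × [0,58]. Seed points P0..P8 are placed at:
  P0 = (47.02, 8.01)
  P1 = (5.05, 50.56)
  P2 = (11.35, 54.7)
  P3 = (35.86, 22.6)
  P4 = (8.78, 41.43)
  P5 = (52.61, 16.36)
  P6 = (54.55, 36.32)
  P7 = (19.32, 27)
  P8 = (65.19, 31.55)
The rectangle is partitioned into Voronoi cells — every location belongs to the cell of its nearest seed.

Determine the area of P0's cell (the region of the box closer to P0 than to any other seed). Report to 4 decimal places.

1. box [0,73]×[0,58]: [(0, 0) (73, 0) (73, 58) (0, 58)]
2. ⊥bis P0·P1 via (26.035,29.285): [(0, 3.6049) (0, 0) (73, 0) (73, 58) (55.1468, 58)]  |A|=2734.141
3. ⊥bis P0·P2 via (29.185,31.355): [(24.5218, 27.7924) (0, 3.6049) (0, 0) (73, 0) (73, 58) (64.0618, 58)]  |A|=2599.4914
4. ⊥bis P0·P3 via (41.44,15.305): [(21.431, 0) (73, 0) (73, 39.4455)]  |A|=1017.0811
5. ⊥bis P0·P4 via (27.9,24.72): [(21.431, 0) (73, 0) (73, 39.4455)]  |A|=1017.0811
6. ⊥bis P0·P5 via (49.815,12.185): [(43.1737, 16.6311) (21.431, 0) (68.0162, 0)]  |A|=387.3814
7. ⊥bis P0·P6 via (50.785,22.165): [(43.1737, 16.6311) (21.431, 0) (68.0162, 0)]  |A|=387.3814
8. ⊥bis P0·P7 via (33.17,17.505): [(43.1737, 16.6311) (21.431, 0) (68.0162, 0)]  |A|=387.3814
9. ⊥bis P0·P8 via (56.105,19.78): [(43.1737, 16.6311) (21.431, 0) (68.0162, 0)]  |A|=387.3814
10. canonical 3-gon: [(43.1737, 16.6311) (21.431, 0) (68.0162, 0)]
11. shoelace: 387.3814

Area of P0's cell: 387.3814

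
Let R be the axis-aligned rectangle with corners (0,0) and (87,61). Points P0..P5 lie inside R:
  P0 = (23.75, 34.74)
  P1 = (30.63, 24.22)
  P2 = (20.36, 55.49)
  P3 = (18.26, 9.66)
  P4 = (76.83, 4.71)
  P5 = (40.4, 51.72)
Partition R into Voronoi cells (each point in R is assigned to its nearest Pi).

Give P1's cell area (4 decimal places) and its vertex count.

Area of P1's cell: 853.2333 (5 vertices)

1. box [0,87]×[0,61]: [(0, 0) (87, 0) (87, 61) (0, 61)]
2. ⊥bis P1·P0 via (27.19,29.48): [(0, 11.6979) (0, 0) (87, 0) (87, 61) (75.3863, 61)]  |A|=3448.6508
3. ⊥bis P1·P2 via (25.495,39.855): [(60.7678, 51.4397) (0, 11.6979) (0, 0) (87, 0) (87, 60.0551)]  |A|=3380.7415
4. ⊥bis P1·P3 via (24.445,16.94): [(60.7678, 51.4397) (17.2989, 23.0113) (44.3841, 0) (87, 0) (87, 60.0551)]  |A|=2768.8939
5. ⊥bis P1·P4 via (53.73,14.465): [(70.7252, 54.71) (60.7678, 51.4397) (17.2989, 23.0113) (44.3841, 0) (47.6215, 0)]  |A|=1203.0046
6. ⊥bis P1·P5 via (35.515,37.97): [(59.9848, 29.2765) (38.5326, 36.8979) (17.2989, 23.0113) (44.3841, 0) (47.6215, 0)]  |A|=853.2333
7. canonical 5-gon: [(59.9848, 29.2765) (38.5326, 36.8979) (17.2989, 23.0113) (44.3841, 0) (47.6215, 0)]
8. shoelace: 853.2333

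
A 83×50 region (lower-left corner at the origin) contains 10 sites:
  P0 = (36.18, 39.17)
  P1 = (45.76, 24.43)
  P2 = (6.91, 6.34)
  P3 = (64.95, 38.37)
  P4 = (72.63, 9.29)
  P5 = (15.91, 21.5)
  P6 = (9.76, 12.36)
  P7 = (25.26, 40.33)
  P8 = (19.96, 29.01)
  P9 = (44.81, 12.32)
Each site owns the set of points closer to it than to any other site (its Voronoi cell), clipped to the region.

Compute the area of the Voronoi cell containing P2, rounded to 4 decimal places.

1. box [0,83]×[0,50]: [(0, 0) (83, 0) (83, 50) (0, 50)]
2. ⊥bis P2·P0 via (21.545,22.755): [(0, 41.9637) (0, 0) (47.0676, 0)]  |A|=987.5658
3. ⊥bis P2·P1 via (26.335,15.385): [(23.8674, 20.6845) (0, 41.9637) (0, 0) (33.4988, 0)]  |A|=847.2344
4. ⊥bis P2·P3 via (35.93,22.355): [(23.8674, 20.6845) (0, 41.9637) (0, 0) (33.4988, 0)]  |A|=847.2344
5. ⊥bis P2·P4 via (39.77,7.815): [(23.8674, 20.6845) (0, 41.9637) (0, 0) (33.4988, 0)]  |A|=847.2344
6. ⊥bis P2·P5 via (11.41,13.92): [(32.9798, 1.1147) (0, 20.6937) (0, 0) (33.4988, 0)]  |A|=359.9085
7. ⊥bis P2·P6 via (8.335,9.35): [(0, 13.296) (0, 0) (28.0848, 0)]  |A|=186.7075
8. ⊥bis P2·P7 via (16.085,23.335): [(0, 13.296) (0, 0) (28.0848, 0)]  |A|=186.7075
9. ⊥bis P2·P8 via (13.435,17.675): [(0, 13.296) (0, 0) (28.0848, 0)]  |A|=186.7075
10. ⊥bis P2·P9 via (25.86,9.33): [(27.2714, 0.3851) (0, 13.296) (0, 0) (27.3321, 0)]  |A|=186.5626
11. canonical 4-gon: [(27.2714, 0.3851) (0, 13.296) (0, 0) (27.3321, 0)]
12. shoelace: 186.5626

Area of P2's cell: 186.5626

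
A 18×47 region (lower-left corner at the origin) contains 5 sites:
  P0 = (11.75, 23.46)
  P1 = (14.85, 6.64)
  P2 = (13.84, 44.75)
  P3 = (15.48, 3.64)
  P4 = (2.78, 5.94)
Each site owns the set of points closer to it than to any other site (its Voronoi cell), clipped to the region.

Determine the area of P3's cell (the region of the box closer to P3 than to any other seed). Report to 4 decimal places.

1. box [0,18]×[0,47]: [(0, 0) (18, 0) (18, 47) (0, 47)]
2. ⊥bis P3·P0 via (13.615,13.55): [(0, 10.9877) (0, 0) (18, 0) (18, 14.3752)]  |A|=228.2667
3. ⊥bis P3·P1 via (15.165,5.14): [(0, 1.9554) (0, 0) (18, 0) (18, 5.7354)]  |A|=69.2163
4. ⊥bis P3·P2 via (14.66,24.195): [(0, 1.9554) (0, 0) (18, 0) (18, 5.7354)]  |A|=69.2163
5. ⊥bis P3·P4 via (9.13,4.79): [(8.9573, 3.8364) (8.2625, 0) (18, 0) (18, 5.7354)]  |A|=44.6099
6. canonical 4-gon: [(8.9573, 3.8364) (8.2625, 0) (18, 0) (18, 5.7354)]
7. shoelace: 44.6099

Area of P3's cell: 44.6099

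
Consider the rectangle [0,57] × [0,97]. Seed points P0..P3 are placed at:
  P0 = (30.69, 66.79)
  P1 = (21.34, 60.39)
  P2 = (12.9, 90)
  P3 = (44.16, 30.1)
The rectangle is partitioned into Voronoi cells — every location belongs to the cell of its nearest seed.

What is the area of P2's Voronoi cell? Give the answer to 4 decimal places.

1. box [0,57]×[0,97]: [(0, 0) (57, 0) (57, 97) (0, 97)]
2. ⊥bis P2·P0 via (21.795,78.395): [(0, 61.6896) (46.0683, 97) (0, 97)]  |A|=813.3458
3. ⊥bis P2·P1 via (17.12,75.195): [(0, 70.3151) (17.9161, 75.4219) (46.0683, 97) (0, 97)]  |A|=736.0774
4. ⊥bis P2·P3 via (28.53,60.05): [(0, 70.3151) (17.9161, 75.4219) (46.0683, 97) (0, 97)]  |A|=736.0774
5. canonical 4-gon: [(0, 70.3151) (17.9161, 75.4219) (46.0683, 97) (0, 97)]
6. shoelace: 736.0774

Area of P2's cell: 736.0774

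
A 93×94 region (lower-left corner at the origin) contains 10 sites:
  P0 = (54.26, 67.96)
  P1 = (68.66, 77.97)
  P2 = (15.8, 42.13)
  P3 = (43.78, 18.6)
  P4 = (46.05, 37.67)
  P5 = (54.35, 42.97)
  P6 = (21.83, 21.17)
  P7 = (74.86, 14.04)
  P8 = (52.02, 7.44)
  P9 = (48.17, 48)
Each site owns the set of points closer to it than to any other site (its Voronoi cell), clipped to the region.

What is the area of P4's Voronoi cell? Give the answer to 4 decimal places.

Area of P4's cell: 348.0492

1. box [0,93]×[0,94]: [(0, 0) (93, 0) (93, 94) (0, 94)]
2. ⊥bis P4·P0 via (50.155,52.815): [(0, 66.4093) (0, 0) (93, 0) (93, 41.202)]  |A|=5003.9278
3. ⊥bis P4·P1 via (57.355,57.82): [(81.3434, 44.3615) (0, 66.4093) (0, 0) (93, 0) (93, 37.8217)]  |A|=4984.2261
4. ⊥bis P4·P2 via (30.925,39.9): [(81.3434, 44.3615) (33.4949, 57.3307) (25.0422, 0) (93, 0) (93, 37.8217)]  |A|=3154.1941
5. ⊥bis P4·P3 via (44.915,28.135): [(81.3434, 44.3615) (33.4949, 57.3307) (29.4616, 29.9745) (93, 22.4112) (93, 37.8217)]  |A|=1423.7083
6. ⊥bis P4·P5 via (50.2,40.32): [(40.5607, 55.4155) (33.4949, 57.3307) (29.4616, 29.9745) (59.0556, 26.4518)]  |A|=496.5085
7. ⊥bis P4·P6 via (33.94,29.42): [(40.5607, 55.4155) (33.4949, 57.3307) (30.1912, 34.9228) (33.9241, 29.4433) (59.0556, 26.4518)]  |A|=485.2738
8. ⊥bis P4·P7 via (60.455,25.855): [(40.5607, 55.4155) (33.4949, 57.3307) (30.1912, 34.9228) (33.9241, 29.4433) (59.0556, 26.4518)]  |A|=485.2738
9. ⊥bis P4·P8 via (49.035,22.555): [(40.5607, 55.4155) (33.4949, 57.3307) (30.1912, 34.9228) (33.9241, 29.4433) (59.0556, 26.4518)]  |A|=485.2738
10. ⊥bis P4·P9 via (47.11,42.835): [(48.8178, 42.4845) (31.8204, 45.9729) (30.1912, 34.9228) (33.9241, 29.4433) (59.0556, 26.4518)]  |A|=348.0492
11. canonical 5-gon: [(48.8178, 42.4845) (31.8204, 45.9729) (30.1912, 34.9228) (33.9241, 29.4433) (59.0556, 26.4518)]
12. shoelace: 348.0492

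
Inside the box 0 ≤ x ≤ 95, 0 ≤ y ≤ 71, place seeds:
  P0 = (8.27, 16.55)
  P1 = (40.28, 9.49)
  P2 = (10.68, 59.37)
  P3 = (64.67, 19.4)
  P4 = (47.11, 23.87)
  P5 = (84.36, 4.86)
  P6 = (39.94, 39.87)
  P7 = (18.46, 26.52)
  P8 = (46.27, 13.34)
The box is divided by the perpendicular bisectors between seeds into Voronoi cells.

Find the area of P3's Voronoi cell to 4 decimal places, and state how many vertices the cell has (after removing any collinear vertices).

Area of P3's cell: 1559.8407 (7 vertices)

1. box [0,95]×[0,71]: [(0, 0) (95, 0) (95, 71) (0, 71)]
2. ⊥bis P3·P0 via (36.47,17.975): [(37.3783, 0) (95, 0) (95, 71) (33.7905, 71)]  |A|=4218.5056
3. ⊥bis P3·P1 via (52.475,14.445): [(34.4005, 58.929) (58.3442, 0) (95, 0) (95, 71) (33.7905, 71)]  |A|=3600.7557
4. ⊥bis P3·P2 via (37.675,39.385): [(40.6879, 43.4548) (58.3442, 0) (95, 0) (95, 71) (61.0803, 71)]  |A|=3191.6761
5. ⊥bis P3·P4 via (55.89,21.635): [(53.4493, 12.047) (58.3442, 0) (95, 0) (95, 71) (68.4561, 71)]  |A|=2478.2651
6. ⊥bis P3·P5 via (74.515,12.13): [(53.4493, 12.047) (58.3442, 0) (65.5577, 0) (95, 39.8707) (95, 71) (68.4561, 71)]  |A|=1891.3217
7. ⊥bis P3·P6 via (52.305,29.635): [(60.423, 39.4424) (53.4493, 12.047) (58.3442, 0) (65.5577, 0) (95, 39.8707) (95, 71) (86.5444, 71)]  |A|=1605.9101
8. ⊥bis P3·P7 via (41.565,22.96): [(60.423, 39.4424) (53.4493, 12.047) (58.3442, 0) (65.5577, 0) (95, 39.8707) (95, 71) (86.5444, 71)]  |A|=1605.9101
9. ⊥bis P3·P8 via (55.47,16.37): [(60.423, 39.4424) (54.9509, 17.946) (60.8614, 0) (65.5577, 0) (95, 39.8707) (95, 71) (86.5444, 71)]  |A|=1559.8407
10. canonical 7-gon: [(60.423, 39.4424) (54.9509, 17.946) (60.8614, 0) (65.5577, 0) (95, 39.8707) (95, 71) (86.5444, 71)]
11. shoelace: 1559.8407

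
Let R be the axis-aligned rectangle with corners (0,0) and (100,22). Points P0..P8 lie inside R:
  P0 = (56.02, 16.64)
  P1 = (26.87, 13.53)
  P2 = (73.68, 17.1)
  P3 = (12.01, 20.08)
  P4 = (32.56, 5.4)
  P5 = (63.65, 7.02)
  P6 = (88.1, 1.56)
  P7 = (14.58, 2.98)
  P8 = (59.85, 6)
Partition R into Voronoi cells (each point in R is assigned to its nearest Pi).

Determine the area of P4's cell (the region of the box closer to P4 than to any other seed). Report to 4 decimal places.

1. box [0,100]×[0,22]: [(0, 0) (100, 0) (100, 22) (0, 22)]
2. ⊥bis P4·P0 via (44.29,11.02): [(0, 0) (49.5698, 0) (39.0293, 22) (0, 22)]  |A|=974.5908
3. ⊥bis P4·P1 via (29.715,9.465): [(16.1912, 0) (49.5698, 0) (41.1879, 17.4946)]  |A|=291.9734
4. ⊥bis P4·P2 via (53.12,11.25): [(16.1912, 0) (49.5698, 0) (41.1879, 17.4946)]  |A|=291.9734
5. ⊥bis P4·P3 via (22.285,12.74): [(16.1912, 0) (49.5698, 0) (41.1879, 17.4946)]  |A|=291.9734
6. ⊥bis P4·P5 via (48.105,6.21): [(16.1912, 0) (48.4286, 0) (48.2893, 2.6727) (41.1879, 17.4946)]  |A|=290.4484
7. ⊥bis P4·P6 via (60.33,3.48): [(16.1912, 0) (48.4286, 0) (48.2893, 2.6727) (41.1879, 17.4946)]  |A|=290.4484
8. ⊥bis P4·P7 via (23.57,4.19): [(23.4502, 5.0804) (24.1339, 0) (48.4286, 0) (48.2893, 2.6727) (41.1879, 17.4946)]  |A|=270.2722
9. ⊥bis P4·P8 via (46.205,5.7): [(23.4502, 5.0804) (24.1339, 0) (46.3303, 0) (46.1745, 7.0867) (41.1879, 17.4946)]  |A|=260.3187
10. canonical 5-gon: [(23.4502, 5.0804) (24.1339, 0) (46.3303, 0) (46.1745, 7.0867) (41.1879, 17.4946)]
11. shoelace: 260.3187

Area of P4's cell: 260.3187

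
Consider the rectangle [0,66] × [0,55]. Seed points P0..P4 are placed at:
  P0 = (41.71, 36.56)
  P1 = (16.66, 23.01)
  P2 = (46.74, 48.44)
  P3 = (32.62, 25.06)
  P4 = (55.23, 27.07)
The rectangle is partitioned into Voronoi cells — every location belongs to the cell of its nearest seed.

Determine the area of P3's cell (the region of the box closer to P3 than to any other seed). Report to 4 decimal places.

Area of P3's cell: 651.0669

1. box [0,66]×[0,55]: [(0, 0) (66, 0) (66, 55) (0, 55)]
2. ⊥bis P3·P0 via (37.165,30.81): [(0, 0) (66, 0) (66, 8.0178) (6.5616, 55) (0, 55)]  |A|=2233.7267
3. ⊥bis P3·P1 via (24.64,24.035): [(27.7272, 0) (66, 0) (66, 8.0178) (22.2561, 42.5945)]  |A|=990.4707
4. ⊥bis P3·P2 via (39.68,36.75): [(27.7272, 0) (66, 0) (66, 8.0178) (22.2561, 42.5945)]  |A|=990.4707
5. ⊥bis P3·P4 via (43.925,26.065): [(27.7272, 0) (46.2421, 0) (43.9822, 25.4214) (22.2561, 42.5945)]  |A|=651.0669
6. canonical 4-gon: [(27.7272, 0) (46.2421, 0) (43.9822, 25.4214) (22.2561, 42.5945)]
7. shoelace: 651.0669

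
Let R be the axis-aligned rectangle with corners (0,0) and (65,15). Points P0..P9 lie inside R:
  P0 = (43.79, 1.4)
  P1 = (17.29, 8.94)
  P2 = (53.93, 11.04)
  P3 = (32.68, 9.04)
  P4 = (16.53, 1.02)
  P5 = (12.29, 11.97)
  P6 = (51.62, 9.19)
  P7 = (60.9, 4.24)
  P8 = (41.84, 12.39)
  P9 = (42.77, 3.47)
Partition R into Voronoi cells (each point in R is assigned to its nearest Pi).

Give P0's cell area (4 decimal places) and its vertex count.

1. box [0,65]×[0,15]: [(0, 0) (65, 0) (65, 15) (0, 15)]
2. ⊥bis P0·P1 via (30.54,5.17): [(29.069, 0) (65, 0) (65, 15) (33.3369, 15)]  |A|=506.9557
3. ⊥bis P0·P2 via (48.86,6.22): [(29.069, 0) (54.7733, 0) (40.5129, 15) (33.3369, 15)]  |A|=246.6025
4. ⊥bis P0·P3 via (38.235,5.22): [(34.6454, 0) (54.7733, 0) (43.0937, 12.2854)]  |A|=123.64
5. ⊥bis P0·P4 via (30.16,1.21): [(34.6454, 0) (54.7733, 0) (43.0937, 12.2854)]  |A|=123.64
6. ⊥bis P0·P5 via (28.04,6.685): [(34.6454, 0) (54.7733, 0) (43.0937, 12.2854)]  |A|=123.64
7. ⊥bis P0·P6 via (47.705,5.295): [(42.1359, 10.8927) (34.6454, 0) (52.973, 0)]  |A|=99.8182
8. ⊥bis P0·P7 via (52.345,2.82): [(52.7811, 0.1929) (42.1359, 10.8927) (34.6454, 0) (52.8131, 0)]  |A|=99.8028
9. ⊥bis P0·P8 via (42.815,6.895): [(52.7811, 0.1929) (45.6183, 7.3924) (38.9104, 6.2022) (34.6454, 0) (52.8131, 0)]  |A|=85.9907
10. ⊥bis P0·P9 via (43.28,2.435): [(52.7811, 0.1929) (48.1587, 4.839) (38.3384, 0) (52.8131, 0)]  |A|=35.3928
11. canonical 4-gon: [(52.7811, 0.1929) (48.1587, 4.839) (38.3384, 0) (52.8131, 0)]
12. shoelace: 35.3928

Area of P0's cell: 35.3928 (4 vertices)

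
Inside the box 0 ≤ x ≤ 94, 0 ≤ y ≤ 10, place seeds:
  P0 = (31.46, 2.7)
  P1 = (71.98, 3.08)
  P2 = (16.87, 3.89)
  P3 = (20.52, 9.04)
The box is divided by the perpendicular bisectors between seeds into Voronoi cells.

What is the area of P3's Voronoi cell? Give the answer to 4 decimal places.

Area of P3's cell: 54.1050

1. box [0,94]×[0,10]: [(0, 0) (94, 0) (94, 10) (0, 10)]
2. ⊥bis P3·P0 via (25.99,5.87): [(0, 0) (22.5882, 0) (28.3834, 10) (0, 10)]  |A|=254.8581
3. ⊥bis P3·P1 via (46.25,6.06): [(0, 0) (22.5882, 0) (28.3834, 10) (0, 10)]  |A|=254.8581
4. ⊥bis P3·P2 via (18.695,6.465): [(24.1105, 2.6268) (28.3834, 10) (13.7073, 10)]  |A|=54.105
5. canonical 3-gon: [(24.1105, 2.6268) (28.3834, 10) (13.7073, 10)]
6. shoelace: 54.105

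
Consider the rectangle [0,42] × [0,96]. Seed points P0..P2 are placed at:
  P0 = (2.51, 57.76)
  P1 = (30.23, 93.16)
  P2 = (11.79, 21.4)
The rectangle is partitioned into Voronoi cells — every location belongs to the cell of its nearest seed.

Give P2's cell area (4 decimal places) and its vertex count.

Area of P2's cell: 1810.8247 (4 vertices)

1. box [0,42]×[0,96]: [(0, 0) (42, 0) (42, 96) (0, 96)]
2. ⊥bis P2·P0 via (7.15,39.58): [(0, 37.7551) (0, 0) (42, 0) (42, 48.4746)]  |A|=1810.8247
3. ⊥bis P2·P1 via (21.01,57.28): [(0, 37.7551) (0, 0) (42, 0) (42, 48.4746)]  |A|=1810.8247
4. canonical 4-gon: [(0, 37.7551) (0, 0) (42, 0) (42, 48.4746)]
5. shoelace: 1810.8247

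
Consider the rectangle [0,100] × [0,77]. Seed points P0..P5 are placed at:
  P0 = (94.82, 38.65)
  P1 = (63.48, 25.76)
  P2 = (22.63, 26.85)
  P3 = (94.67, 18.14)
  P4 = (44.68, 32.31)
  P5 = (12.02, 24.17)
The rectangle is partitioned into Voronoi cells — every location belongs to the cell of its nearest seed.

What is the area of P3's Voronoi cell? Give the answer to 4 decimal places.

1. box [0,100]×[0,77]: [(0, 0) (100, 0) (100, 77) (0, 77)]
2. ⊥bis P3·P0 via (94.745,28.395): [(0, 29.0879) (0, 0) (100, 0) (100, 28.3566)]  |A|=2872.2243
3. ⊥bis P3·P1 via (79.075,21.95): [(80.6747, 28.4979) (73.7124, 0) (100, 0) (100, 28.3566)]  |A|=648.5699
4. ⊥bis P3·P2 via (58.65,22.495): [(80.6747, 28.4979) (73.7124, 0) (100, 0) (100, 28.3566)]  |A|=648.5699
5. ⊥bis P3·P4 via (69.675,25.225): [(80.6747, 28.4979) (73.7124, 0) (100, 0) (100, 28.3566)]  |A|=648.5699
6. ⊥bis P3·P5 via (53.345,21.155): [(80.6747, 28.4979) (73.7124, 0) (100, 0) (100, 28.3566)]  |A|=648.5699
7. canonical 4-gon: [(80.6747, 28.4979) (73.7124, 0) (100, 0) (100, 28.3566)]
8. shoelace: 648.5699

Area of P3's cell: 648.5699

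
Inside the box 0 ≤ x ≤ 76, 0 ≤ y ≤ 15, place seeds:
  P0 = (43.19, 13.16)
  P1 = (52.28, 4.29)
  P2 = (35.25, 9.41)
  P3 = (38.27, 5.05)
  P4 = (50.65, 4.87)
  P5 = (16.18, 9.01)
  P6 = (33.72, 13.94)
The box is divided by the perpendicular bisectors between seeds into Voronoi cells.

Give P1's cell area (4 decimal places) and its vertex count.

Area of P1's cell: 352.4397 (4 vertices)

1. box [0,76]×[0,15]: [(0, 0) (76, 0) (76, 15) (0, 15)]
2. ⊥bis P1·P0 via (47.735,8.725): [(39.2212, 0) (76, 0) (76, 15) (53.8581, 15)]  |A|=441.9053
3. ⊥bis P1·P2 via (43.765,6.85): [(42.8119, 3.6798) (41.7056, 0) (76, 0) (76, 15) (53.8581, 15)]  |A|=437.3342
4. ⊥bis P1·P3 via (45.275,4.67): [(45.3631, 6.2943) (45.0217, 0) (76, 0) (76, 15) (53.8581, 15)]  |A|=423.6503
5. ⊥bis P1·P4 via (51.465,4.58): [(49.8353, 0) (76, 0) (76, 15) (55.1727, 15)]  |A|=352.4397
6. ⊥bis P1·P5 via (34.23,6.65): [(49.8353, 0) (76, 0) (76, 15) (55.1727, 15)]  |A|=352.4397
7. ⊥bis P1·P6 via (43,9.115): [(49.8353, 0) (76, 0) (76, 15) (55.1727, 15)]  |A|=352.4397
8. canonical 4-gon: [(49.8353, 0) (76, 0) (76, 15) (55.1727, 15)]
9. shoelace: 352.4397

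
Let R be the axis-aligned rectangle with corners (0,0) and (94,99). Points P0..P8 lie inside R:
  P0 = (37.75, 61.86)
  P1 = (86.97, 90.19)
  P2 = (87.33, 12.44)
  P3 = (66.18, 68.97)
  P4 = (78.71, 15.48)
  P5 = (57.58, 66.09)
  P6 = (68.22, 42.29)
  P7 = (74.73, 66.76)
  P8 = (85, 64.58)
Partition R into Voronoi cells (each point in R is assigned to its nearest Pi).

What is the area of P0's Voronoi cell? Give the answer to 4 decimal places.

1. box [0,94]×[0,99]: [(0, 0) (94, 0) (94, 99) (0, 99)]
2. ⊥bis P0·P1 via (62.36,76.025): [(0, 0) (94, 0) (94, 21.0543) (49.1361, 99) (0, 99)]  |A|=7557.5242
3. ⊥bis P0·P2 via (62.54,37.15): [(0, 0) (25.5099, 0) (76.6106, 51.2662) (49.1361, 99) (0, 99)]  |A|=5618.8502
4. ⊥bis P0·P3 via (51.965,65.415): [(0, 0) (25.5099, 0) (59.737, 34.3379) (43.5658, 99) (0, 99)]  |A|=4803.4872
5. ⊥bis P0·P4 via (58.23,38.67): [(0, 0) (14.443, 0) (58.577, 38.9764) (43.5658, 99) (0, 99)]  |A|=4488.5161
6. ⊥bis P0·P5 via (47.665,63.975): [(0, 0) (14.443, 0) (53.882, 34.8301) (40.1937, 99) (0, 99)]  |A|=4208.2975
7. ⊥bis P0·P6 via (52.985,52.075): [(0, 0) (14.443, 0) (26.2172, 10.3983) (50.8969, 48.8239) (40.1937, 99) (0, 99)]  |A|=3978.2646
8. ⊥bis P0·P7 via (56.24,64.31): [(0, 0) (14.443, 0) (26.2172, 10.3983) (50.8969, 48.8239) (40.1937, 99) (0, 99)]  |A|=3978.2646
9. ⊥bis P0·P8 via (61.375,63.22): [(0, 0) (14.443, 0) (26.2172, 10.3983) (50.8969, 48.8239) (40.1937, 99) (0, 99)]  |A|=3978.2646
10. canonical 6-gon: [(0, 0) (14.443, 0) (26.2172, 10.3983) (50.8969, 48.8239) (40.1937, 99) (0, 99)]
11. shoelace: 3978.2646

Area of P0's cell: 3978.2646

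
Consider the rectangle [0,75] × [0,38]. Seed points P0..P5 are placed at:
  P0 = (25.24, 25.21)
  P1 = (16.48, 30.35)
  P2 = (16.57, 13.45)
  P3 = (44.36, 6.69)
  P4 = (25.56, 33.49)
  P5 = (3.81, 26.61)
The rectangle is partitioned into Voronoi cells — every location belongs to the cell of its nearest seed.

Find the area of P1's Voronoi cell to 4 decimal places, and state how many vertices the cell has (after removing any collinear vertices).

Area of P1's cell: 166.2532 (5 vertices)

1. box [0,75]×[0,38]: [(0, 0) (75, 0) (75, 38) (0, 38)]
2. ⊥bis P1·P0 via (20.86,27.78): [(0, 0) (4.5599, 0) (26.8567, 38) (0, 38)]  |A|=596.9141
3. ⊥bis P1·P2 via (16.525,21.9): [(0, 21.812) (17.4126, 21.9047) (26.8567, 38) (0, 38)]  |A|=357.0706
4. ⊥bis P1·P3 via (30.42,18.52): [(0, 21.812) (17.4126, 21.9047) (26.8567, 38) (0, 38)]  |A|=357.0706
5. ⊥bis P1·P4 via (21.02,31.92): [(0, 21.812) (17.4126, 21.9047) (21.8615, 29.4868) (18.9174, 38) (0, 38)]  |A|=323.2763
6. ⊥bis P1·P5 via (10.145,28.48): [(12.0943, 21.8764) (17.4126, 21.9047) (21.8615, 29.4868) (18.9174, 38) (7.3348, 38)]  |A|=166.2532
7. canonical 5-gon: [(12.0943, 21.8764) (17.4126, 21.9047) (21.8615, 29.4868) (18.9174, 38) (7.3348, 38)]
8. shoelace: 166.2532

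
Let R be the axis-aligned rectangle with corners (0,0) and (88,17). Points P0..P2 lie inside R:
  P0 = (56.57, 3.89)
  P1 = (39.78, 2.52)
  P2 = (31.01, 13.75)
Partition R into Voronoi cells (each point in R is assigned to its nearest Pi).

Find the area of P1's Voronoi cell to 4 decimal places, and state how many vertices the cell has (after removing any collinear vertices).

Area of P1's cell: 201.9696 (4 vertices)

1. box [0,88]×[0,17]: [(0, 0) (88, 0) (88, 17) (0, 17)]
2. ⊥bis P1·P0 via (48.175,3.205): [(0, 0) (48.4365, 0) (47.0494, 17) (0, 17)]  |A|=811.6301
3. ⊥bis P1·P2 via (35.395,8.135): [(24.9781, 0) (48.4365, 0) (47.0494, 17) (46.7466, 17)]  |A|=201.9696
4. canonical 4-gon: [(24.9781, 0) (48.4365, 0) (47.0494, 17) (46.7466, 17)]
5. shoelace: 201.9696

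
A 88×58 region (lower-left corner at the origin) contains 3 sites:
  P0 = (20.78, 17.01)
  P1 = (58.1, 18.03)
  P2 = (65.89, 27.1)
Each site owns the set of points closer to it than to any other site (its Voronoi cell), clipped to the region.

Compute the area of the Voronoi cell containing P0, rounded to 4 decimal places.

Area of P0's cell: 2245.8086

1. box [0,88]×[0,58]: [(0, 0) (88, 0) (88, 58) (0, 58)]
2. ⊥bis P0·P1 via (39.44,17.52): [(0, 0) (39.9188, 0) (38.3336, 58) (0, 58)]  |A|=2269.3218
3. ⊥bis P0·P2 via (43.335,22.055): [(0, 0) (39.9188, 0) (38.7566, 42.5239) (35.295, 58) (0, 58)]  |A|=2245.8086
4. canonical 5-gon: [(0, 0) (39.9188, 0) (38.7566, 42.5239) (35.295, 58) (0, 58)]
5. shoelace: 2245.8086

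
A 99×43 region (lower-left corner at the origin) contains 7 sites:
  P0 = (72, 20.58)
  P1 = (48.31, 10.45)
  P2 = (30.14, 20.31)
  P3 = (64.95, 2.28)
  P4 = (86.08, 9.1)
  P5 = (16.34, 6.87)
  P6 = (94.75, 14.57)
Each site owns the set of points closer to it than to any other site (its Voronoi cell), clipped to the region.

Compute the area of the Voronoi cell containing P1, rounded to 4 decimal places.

1. box [0,99]×[0,43]: [(0, 0) (99, 0) (99, 43) (0, 43)]
2. ⊥bis P1·P0 via (60.155,15.515): [(0, 0) (66.7893, 0) (48.4022, 43) (0, 43)]  |A|=2476.6183
3. ⊥bis P1·P2 via (39.225,15.38): [(30.879, 0) (66.7893, 0) (50.9631, 37.011)]  |A|=664.5392
4. ⊥bis P1·P3 via (56.63,6.365): [(30.879, 0) (53.5049, 0) (60.6054, 14.4617) (50.9631, 37.011)]  |A|=568.4812
5. ⊥bis P1·P4 via (67.195,9.775): [(30.879, 0) (53.5049, 0) (60.6054, 14.4617) (50.9631, 37.011)]  |A|=568.4812
6. ⊥bis P1·P5 via (32.325,8.66): [(32.8815, 3.6902) (33.2947, 0) (53.5049, 0) (60.6054, 14.4617) (50.9631, 37.011)]  |A|=564.0238
7. ⊥bis P1·P6 via (71.53,12.51): [(32.8815, 3.6902) (33.2947, 0) (53.5049, 0) (60.6054, 14.4617) (50.9631, 37.011)]  |A|=564.0238
8. canonical 5-gon: [(32.8815, 3.6902) (33.2947, 0) (53.5049, 0) (60.6054, 14.4617) (50.9631, 37.011)]
9. shoelace: 564.0238

Area of P1's cell: 564.0238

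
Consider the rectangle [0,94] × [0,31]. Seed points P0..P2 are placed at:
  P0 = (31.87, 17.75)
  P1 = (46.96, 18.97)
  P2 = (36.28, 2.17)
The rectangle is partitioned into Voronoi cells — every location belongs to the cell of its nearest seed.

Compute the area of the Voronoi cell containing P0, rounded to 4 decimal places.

1. box [0,94]×[0,31]: [(0, 0) (94, 0) (94, 31) (0, 31)]
2. ⊥bis P0·P1 via (39.415,18.36): [(0, 0) (40.8994, 0) (38.3931, 31) (0, 31)]  |A|=1229.033
3. ⊥bis P0·P2 via (34.075,9.96): [(0, 0.3149) (39.9595, 11.6256) (38.3931, 31) (0, 31)]  |A|=985.0011
4. canonical 4-gon: [(0, 0.3149) (39.9595, 11.6256) (38.3931, 31) (0, 31)]
5. shoelace: 985.0011

Area of P0's cell: 985.0011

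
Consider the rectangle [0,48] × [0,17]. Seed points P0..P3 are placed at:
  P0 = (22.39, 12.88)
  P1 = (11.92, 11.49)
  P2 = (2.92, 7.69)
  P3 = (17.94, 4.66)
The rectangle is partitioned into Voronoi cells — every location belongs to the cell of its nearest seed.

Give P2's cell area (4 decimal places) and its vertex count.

Area of P2's cell: 129.7805 (5 vertices)

1. box [0,48]×[0,17]: [(0, 0) (48, 0) (48, 17) (0, 17)]
2. ⊥bis P2·P0 via (12.655,10.285): [(0, 0) (15.3966, 0) (10.865, 17) (0, 17)]  |A|=223.2239
3. ⊥bis P2·P1 via (7.42,9.59): [(0, 0) (11.4691, 0) (4.2913, 17) (0, 17)]  |A|=133.9638
4. ⊥bis P2·P3 via (10.43,6.175): [(0, 0) (9.1843, 0) (9.923, 3.6618) (4.2913, 17) (0, 17)]  |A|=129.7805
5. canonical 5-gon: [(0, 0) (9.1843, 0) (9.923, 3.6618) (4.2913, 17) (0, 17)]
6. shoelace: 129.7805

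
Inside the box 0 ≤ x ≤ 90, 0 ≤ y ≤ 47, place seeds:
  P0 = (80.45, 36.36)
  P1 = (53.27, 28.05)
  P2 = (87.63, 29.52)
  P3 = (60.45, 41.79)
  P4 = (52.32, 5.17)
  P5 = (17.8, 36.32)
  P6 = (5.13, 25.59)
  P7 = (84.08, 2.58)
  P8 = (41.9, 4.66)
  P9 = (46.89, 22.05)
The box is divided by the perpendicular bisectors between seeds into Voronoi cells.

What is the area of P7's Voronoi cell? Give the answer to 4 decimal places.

Area of P7's cell: 359.6387

1. box [0,90]×[0,47]: [(0, 0) (90, 0) (90, 47) (0, 47)]
2. ⊥bis P7·P0 via (82.265,19.47): [(0, 10.6298) (0, 0) (90, 0) (90, 20.3012)]  |A|=1391.8952
3. ⊥bis P7·P1 via (68.675,15.315): [(71.1198, 18.2723) (56.0144, 0) (90, 0) (90, 20.3012)]  |A|=502.1438
4. ⊥bis P7·P2 via (85.855,16.05): [(70.9106, 18.0193) (56.0144, 0) (90, 0) (90, 15.5038)]  |A|=454.1774
5. ⊥bis P7·P3 via (72.265,22.185): [(70.9106, 18.0193) (56.0144, 0) (90, 0) (90, 15.5038)]  |A|=454.1774
6. ⊥bis P7·P4 via (68.2,3.875): [(70.9106, 18.0193) (69.183, 15.9296) (67.884, 0) (90, 0) (90, 15.5038)]  |A|=359.6387
7. ⊥bis P7·P5 via (50.94,19.45): [(70.9106, 18.0193) (69.183, 15.9296) (67.884, 0) (90, 0) (90, 15.5038)]  |A|=359.6387
8. ⊥bis P7·P6 via (44.605,14.085): [(70.9106, 18.0193) (69.183, 15.9296) (67.884, 0) (90, 0) (90, 15.5038)]  |A|=359.6387
9. ⊥bis P7·P8 via (62.99,3.62): [(70.9106, 18.0193) (69.183, 15.9296) (67.884, 0) (90, 0) (90, 15.5038)]  |A|=359.6387
10. ⊥bis P7·P9 via (65.485,12.315): [(70.9106, 18.0193) (69.183, 15.9296) (67.884, 0) (90, 0) (90, 15.5038)]  |A|=359.6387
11. canonical 5-gon: [(70.9106, 18.0193) (69.183, 15.9296) (67.884, 0) (90, 0) (90, 15.5038)]
12. shoelace: 359.6387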